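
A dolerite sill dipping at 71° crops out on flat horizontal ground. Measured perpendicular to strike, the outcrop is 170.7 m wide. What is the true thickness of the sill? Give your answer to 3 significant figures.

True thickness t = w · sin(dip) = 170.7 × sin 71°
t = 170.7 × 0.9455 = 161.400 m

161 m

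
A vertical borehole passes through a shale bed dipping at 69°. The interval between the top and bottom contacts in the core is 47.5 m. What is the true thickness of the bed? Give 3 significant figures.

True thickness t = h · cos(dip) = 47.5 × cos 69°
t = 47.5 × 0.3584 = 17.022 m

17.0 m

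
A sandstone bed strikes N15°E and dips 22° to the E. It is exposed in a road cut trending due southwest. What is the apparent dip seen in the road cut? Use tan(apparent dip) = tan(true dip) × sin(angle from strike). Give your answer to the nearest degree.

The section lies 30° from the strike.
tan α = tan 22° × sin 30° = 0.4040 × 0.5000 = 0.2020
α = arctan(0.2020) = 11.42°

11°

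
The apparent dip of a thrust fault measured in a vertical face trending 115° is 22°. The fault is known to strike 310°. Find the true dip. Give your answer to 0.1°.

The section is 15° from the strike.
tan(true dip) = tan 22° / sin 15° = 1.5610
δ = arctan(1.5610) = 57.36°

57.4°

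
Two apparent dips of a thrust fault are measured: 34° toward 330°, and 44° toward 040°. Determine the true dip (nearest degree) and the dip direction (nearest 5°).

Each apparent-dip line lies in the plane. As unit vectors (x east, y north, z up), v₁ plunges 34°→330° and v₂ plunges 44°→040°.
The plane normal is n = v₁ × v₂ ∝ (0.191, 0.547, 0.560).
True dip = arccos(n_z / |n|) = arccos(0.6956) = 45.9°.
Dip direction = atan2(0.191, 0.547) = 19° (azimuth of n's horizontal projection).

true dip 46°, dip direction 020°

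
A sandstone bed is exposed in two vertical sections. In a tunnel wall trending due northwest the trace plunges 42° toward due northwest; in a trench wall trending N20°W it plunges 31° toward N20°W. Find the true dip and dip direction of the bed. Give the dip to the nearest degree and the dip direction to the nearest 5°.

true dip 46°, dip direction 285°

Represent each trace as a vector plunging at its apparent dip toward its trend (east-north-up frame): v₁ = (-0.525, 0.525, -0.669), v₂ = (-0.293, 0.805, -0.515).
Cross product v₁ × v₂ gives the pole to the plane: n ∝ (-0.268, 0.074, 0.269).
True dip = arccos(n_z / |n|) = arccos(0.6951) = 46.0°.
Dip direction = atan2(-0.268, 0.074) = 286° (azimuth of n's horizontal projection).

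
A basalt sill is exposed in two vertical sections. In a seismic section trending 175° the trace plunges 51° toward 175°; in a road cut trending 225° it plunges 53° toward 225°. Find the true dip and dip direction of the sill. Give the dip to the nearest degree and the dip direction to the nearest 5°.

true dip 55°, dip direction 205°

The two traces are lines in the plane: v₁ = (sin 175°·cos 51°, cos 175°·cos 51°, −sin 51°), v₂ = (sin 225°·cos 53°, cos 225°·cos 53°, −sin 53°).
Cross product v₁ × v₂ gives the pole to the plane: n ∝ (-0.170, -0.375, 0.290).
Dip δ = arctan(|n_h|/n_z) = arctan(0.411/0.290) = 54.8°.
Dip direction = azimuth of (n_x, n_y) = atan2(-0.170, -0.375) = 204°.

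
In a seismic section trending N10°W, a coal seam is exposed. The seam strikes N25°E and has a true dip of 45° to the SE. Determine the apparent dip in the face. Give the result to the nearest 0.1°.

29.8°

The strike is N25°E and the section trends N10°W; the acute angle between them is β = 35°.
tan(apparent dip) = tan 45° · sin 35° = 0.5736
α = arctan(0.5736) = 29.84°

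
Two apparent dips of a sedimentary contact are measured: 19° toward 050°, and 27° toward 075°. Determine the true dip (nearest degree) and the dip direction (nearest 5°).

Represent each trace as a vector plunging at its apparent dip toward its trend (east-north-up frame): v₁ = (0.724, 0.608, -0.326), v₂ = (0.861, 0.231, -0.454).
The plane normal is n = v₁ × v₂ ∝ (0.201, -0.049, 0.356).
tan δ = √(n_x²+n_y²)/n_z = 0.207/0.356, so δ = 30.1°.
Dip direction = azimuth of (n_x, n_y) = atan2(0.201, -0.049) = 104°.

true dip 30°, dip direction 105°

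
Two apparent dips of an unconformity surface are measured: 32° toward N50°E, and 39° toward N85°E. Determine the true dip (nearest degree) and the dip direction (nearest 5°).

Each apparent-dip line lies in the plane. As unit vectors (x east, y north, z up), v₁ plunges 32°→N50°E and v₂ plunges 39°→N85°E.
n = v₁ × v₂ = (0.307, 0.001, 0.378) (taken with n_z > 0).
Dip δ = arctan(|n_h|/n_z) = arctan(0.307/0.378) = 39.1°.
Dip direction = azimuth of (n_x, n_y) = atan2(0.307, 0.001) = 90°.

true dip 39°, dip direction 090°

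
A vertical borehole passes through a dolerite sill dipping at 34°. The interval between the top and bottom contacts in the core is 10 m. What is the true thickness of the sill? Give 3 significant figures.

8.29 m

True thickness t = h · cos(dip) = 10 × cos 34°
t = 10 × 0.8290 = 8.290 m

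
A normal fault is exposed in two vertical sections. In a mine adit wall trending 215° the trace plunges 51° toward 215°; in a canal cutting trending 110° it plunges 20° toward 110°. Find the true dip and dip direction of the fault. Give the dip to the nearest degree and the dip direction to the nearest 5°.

The two traces are lines in the plane: v₁ = (sin 215°·cos 51°, cos 215°·cos 51°, −sin 51°), v₂ = (sin 110°·cos 20°, cos 110°·cos 20°, −sin 20°).
Cross product v₁ × v₂ gives the pole to the plane: n ∝ (-0.073, -0.810, 0.571).
True dip = arccos(n_z / |n|) = arccos(0.5749) = 54.9°.
Dip direction = atan2(-0.073, -0.810) = 185° (azimuth of n's horizontal projection).

true dip 55°, dip direction 185°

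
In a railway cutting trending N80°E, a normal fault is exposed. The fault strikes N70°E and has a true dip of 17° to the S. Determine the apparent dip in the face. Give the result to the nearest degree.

The strike is N70°E and the section trends N80°E; the acute angle between them is β = 10°.
tan(apparent dip) = tan 17° · sin 10° = 0.0531
α = arctan(0.0531) = 3.04°

3°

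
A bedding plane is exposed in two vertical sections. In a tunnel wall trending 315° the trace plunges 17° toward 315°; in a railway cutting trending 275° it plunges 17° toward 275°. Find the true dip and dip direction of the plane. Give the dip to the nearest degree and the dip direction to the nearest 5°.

Represent each trace as a vector plunging at its apparent dip toward its trend (east-north-up frame): v₁ = (-0.676, 0.676, -0.292), v₂ = (-0.953, 0.083, -0.292).
n = v₁ × v₂ = (-0.173, 0.081, 0.588) (taken with n_z > 0).
True dip = arccos(n_z / |n|) = arccos(0.9509) = 18.0°.
Dip direction = azimuth of (n_x, n_y) = atan2(-0.173, 0.081) = 295°.

true dip 18°, dip direction 295°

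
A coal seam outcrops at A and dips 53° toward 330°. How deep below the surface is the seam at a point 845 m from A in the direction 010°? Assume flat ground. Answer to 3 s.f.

859 m

The hole lies 40° from the dip direction, so the down-dip offset is 845 × cos 40° = 647.31 m.
Depth = down-dip offset × tan(dip) = 647.31 × tan 53° = 647.31 × 1.3270
Depth = 859.01 m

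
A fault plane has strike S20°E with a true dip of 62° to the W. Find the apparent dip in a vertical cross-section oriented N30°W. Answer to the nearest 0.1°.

18.1°

The section lies 10° from the strike.
tan α = tan 62° × sin 10° = 1.8807 × 0.1736 = 0.3266
apparent dip = arctan 0.3266 = 18.09°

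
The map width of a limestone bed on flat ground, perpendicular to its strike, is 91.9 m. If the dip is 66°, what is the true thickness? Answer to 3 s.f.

84.0 m

True thickness t = w · sin(dip) = 91.9 × sin 66°
t = 91.9 × 0.9135 = 83.955 m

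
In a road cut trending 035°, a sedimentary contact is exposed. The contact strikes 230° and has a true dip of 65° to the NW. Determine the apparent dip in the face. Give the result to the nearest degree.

The section lies 15° from the strike.
tan α = tan 65° × sin 15° = 2.1445 × 0.2588 = 0.5550
α = arctan(0.5550) = 29.03°

29°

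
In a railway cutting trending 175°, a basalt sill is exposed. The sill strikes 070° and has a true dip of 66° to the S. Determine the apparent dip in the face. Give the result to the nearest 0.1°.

65.3°

The strike is 070° and the section trends 175°; the acute angle between them is β = 75°.
tan α = tan 66° × sin 75° = 2.2460 × 0.9659 = 2.1695
apparent dip = arctan 2.1695 = 65.25°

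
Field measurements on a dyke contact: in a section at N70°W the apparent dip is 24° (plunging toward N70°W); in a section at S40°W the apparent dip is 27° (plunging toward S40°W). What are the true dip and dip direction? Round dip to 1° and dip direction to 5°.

Each apparent-dip line lies in the plane. As unit vectors (x east, y north, z up), v₁ plunges 24°→N70°W and v₂ plunges 27°→S40°W.
n = v₁ × v₂ = (-0.419, -0.157, 0.765) (taken with n_z > 0).
True dip = arccos(n_z / |n|) = arccos(0.8630) = 30.3°.
Dip direction = azimuth of (n_x, n_y) = atan2(-0.419, -0.157) = 250°.

true dip 30°, dip direction 250°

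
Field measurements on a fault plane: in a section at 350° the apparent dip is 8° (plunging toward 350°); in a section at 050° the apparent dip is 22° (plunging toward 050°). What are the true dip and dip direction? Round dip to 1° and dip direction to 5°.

Represent each trace as a vector plunging at its apparent dip toward its trend (east-north-up frame): v₁ = (-0.172, 0.975, -0.139), v₂ = (0.710, 0.596, -0.375).
n = v₁ × v₂ = (0.282, 0.163, 0.795) (taken with n_z > 0).
tan δ = √(n_x²+n_y²)/n_z = 0.326/0.795, so δ = 22.3°.
Dip direction = atan2(0.282, 0.163) = 60° (azimuth of n's horizontal projection).

true dip 22°, dip direction 060°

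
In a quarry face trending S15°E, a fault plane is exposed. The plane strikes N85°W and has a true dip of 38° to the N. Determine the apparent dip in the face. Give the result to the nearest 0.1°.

36.3°

The section lies 70° from the strike.
tan(apparent dip) = tan 38° · sin 70° = 0.7342
apparent dip = arctan 0.7342 = 36.28°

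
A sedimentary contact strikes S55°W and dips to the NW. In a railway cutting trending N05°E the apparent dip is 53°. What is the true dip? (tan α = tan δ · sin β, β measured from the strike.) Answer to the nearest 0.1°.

The section is 50° from the strike.
tan(true dip) = tan 53° / sin 50° = 1.7323
true dip = arctan 1.7323 = 60.00°

60.0°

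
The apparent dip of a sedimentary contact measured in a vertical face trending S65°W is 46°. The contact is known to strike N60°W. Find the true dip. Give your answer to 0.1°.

The section is 55° from the strike.
tan δ = tan α / sin β = tan 46° / sin 55° = 1.0355 / 0.8192 = 1.2641
δ = arctan(1.2641) = 51.65°

51.7°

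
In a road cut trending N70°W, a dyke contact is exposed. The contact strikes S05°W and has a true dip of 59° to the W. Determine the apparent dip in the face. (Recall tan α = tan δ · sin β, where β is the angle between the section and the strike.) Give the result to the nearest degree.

58°

Angle between strike (S05°W) and section (N70°W): β = 75°.
tan α = tan 59° × sin 75° = 1.6643 × 0.9659 = 1.6076
apparent dip = arctan 1.6076 = 58.12°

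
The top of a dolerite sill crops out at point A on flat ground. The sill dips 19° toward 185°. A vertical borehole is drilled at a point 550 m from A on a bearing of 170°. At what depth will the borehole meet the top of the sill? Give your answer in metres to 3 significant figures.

183 m

The hole lies 15° from the dip direction, so the down-dip offset is 550 × cos 15° = 531.26 m.
Depth = down-dip offset × tan(dip) = 531.26 × tan 19° = 531.26 × 0.3443
Depth = 182.93 m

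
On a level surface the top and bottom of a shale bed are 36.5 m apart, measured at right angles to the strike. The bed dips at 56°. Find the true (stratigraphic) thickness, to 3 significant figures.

30.3 m

True thickness t = w · sin(dip) = 36.5 × sin 56°
t = 36.5 × 0.8290 = 30.260 m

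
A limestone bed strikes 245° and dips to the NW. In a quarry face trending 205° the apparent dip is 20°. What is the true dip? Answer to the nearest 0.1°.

29.5°

The section is 40° from the strike.
tan(true dip) = tan 20° / sin 40° = 0.5662
δ = arctan(0.5662) = 29.52°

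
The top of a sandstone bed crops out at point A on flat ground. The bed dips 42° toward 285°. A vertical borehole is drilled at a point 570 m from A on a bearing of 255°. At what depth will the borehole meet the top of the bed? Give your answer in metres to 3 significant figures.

444 m

The hole lies 30° from the dip direction, so the down-dip offset is 570 × cos 30° = 493.63 m.
Depth = down-dip offset × tan(dip) = 493.63 × tan 42° = 493.63 × 0.9004
Depth = 444.47 m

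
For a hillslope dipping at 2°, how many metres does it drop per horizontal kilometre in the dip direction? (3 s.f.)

drop per km = 1000 × tan 2° = 1000 × 0.0349

34.9 m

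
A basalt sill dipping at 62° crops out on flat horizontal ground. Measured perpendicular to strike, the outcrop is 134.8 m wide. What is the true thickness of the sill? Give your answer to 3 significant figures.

119 m

True thickness t = w · sin(dip) = 134.8 × sin 62°
t = 134.8 × 0.8829 = 119.021 m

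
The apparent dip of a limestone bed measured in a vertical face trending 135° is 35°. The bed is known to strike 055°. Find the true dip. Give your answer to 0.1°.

35.4°

The section is 80° from the strike.
tan δ = tan α / sin β = tan 35° / sin 80° = 0.7002 / 0.9848 = 0.7110
true dip = arctan 0.7110 = 35.41°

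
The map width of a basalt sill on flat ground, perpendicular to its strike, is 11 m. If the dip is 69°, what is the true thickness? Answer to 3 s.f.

10.3 m

True thickness t = w · sin(dip) = 11 × sin 69°
t = 11 × 0.9336 = 10.269 m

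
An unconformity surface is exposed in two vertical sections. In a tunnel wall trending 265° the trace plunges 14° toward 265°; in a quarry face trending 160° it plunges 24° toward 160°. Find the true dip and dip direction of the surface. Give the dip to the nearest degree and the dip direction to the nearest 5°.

Each apparent-dip line lies in the plane. As unit vectors (x east, y north, z up), v₁ plunges 14°→265° and v₂ plunges 24°→160°.
The plane normal is n = v₁ × v₂ ∝ (-0.173, -0.469, 0.856).
tan δ = √(n_x²+n_y²)/n_z = 0.500/0.856, so δ = 30.3°.
Dip direction = atan2(-0.173, -0.469) = 200° (azimuth of n's horizontal projection).

true dip 30°, dip direction 200°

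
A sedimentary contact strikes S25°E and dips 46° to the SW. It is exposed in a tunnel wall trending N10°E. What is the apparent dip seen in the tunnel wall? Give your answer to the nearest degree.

The section lies 35° from the strike.
tan(apparent dip) = tan 46° · sin 35° = 0.5940
α = arctan(0.5940) = 30.71°

31°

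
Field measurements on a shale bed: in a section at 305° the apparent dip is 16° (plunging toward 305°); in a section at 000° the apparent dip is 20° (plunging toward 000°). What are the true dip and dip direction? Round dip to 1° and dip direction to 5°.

true dip 21°, dip direction 345°

Represent each trace as a vector plunging at its apparent dip toward its trend (east-north-up frame): v₁ = (-0.787, 0.551, -0.276), v₂ = (0.000, 0.940, -0.342).
Cross product v₁ × v₂ gives the pole to the plane: n ∝ (-0.070, 0.269, 0.740).
True dip = arccos(n_z / |n|) = arccos(0.9360) = 20.6°.
Dip direction = atan2(-0.070, 0.269) = 345° (azimuth of n's horizontal projection).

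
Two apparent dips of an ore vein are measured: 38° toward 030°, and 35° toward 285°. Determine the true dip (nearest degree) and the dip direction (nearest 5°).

true dip 51°, dip direction 340°

Each apparent-dip line lies in the plane. As unit vectors (x east, y north, z up), v₁ plunges 38°→030° and v₂ plunges 35°→285°.
n = v₁ × v₂ = (-0.261, 0.713, 0.624) (taken with n_z > 0).
tan δ = √(n_x²+n_y²)/n_z = 0.759/0.624, so δ = 50.6°.
The horizontal component of n points toward azimuth atan2(n_x, n_y) = 340°, the dip direction.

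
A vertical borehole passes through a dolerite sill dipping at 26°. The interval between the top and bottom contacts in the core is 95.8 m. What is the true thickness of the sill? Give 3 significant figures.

86.1 m

True thickness t = h · cos(dip) = 95.8 × cos 26°
t = 95.8 × 0.8988 = 86.104 m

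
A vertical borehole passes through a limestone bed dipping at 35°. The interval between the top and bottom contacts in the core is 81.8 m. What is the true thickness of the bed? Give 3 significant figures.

True thickness t = h · cos(dip) = 81.8 × cos 35°
t = 81.8 × 0.8192 = 67.007 m

67.0 m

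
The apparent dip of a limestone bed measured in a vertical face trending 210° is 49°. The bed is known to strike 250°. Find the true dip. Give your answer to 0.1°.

60.8°

The section is 40° from the strike.
tan(true dip) = tan 49° / sin 40° = 1.7897
δ = arctan(1.7897) = 60.80°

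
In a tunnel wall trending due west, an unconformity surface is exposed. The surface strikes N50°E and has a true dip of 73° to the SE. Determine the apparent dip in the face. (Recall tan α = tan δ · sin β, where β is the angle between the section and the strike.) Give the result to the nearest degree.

Angle between strike (N50°E) and section (due west): β = 40°.
tan(apparent dip) = tan 73° · sin 40° = 2.1025
apparent dip = arctan 2.1025 = 64.56°

65°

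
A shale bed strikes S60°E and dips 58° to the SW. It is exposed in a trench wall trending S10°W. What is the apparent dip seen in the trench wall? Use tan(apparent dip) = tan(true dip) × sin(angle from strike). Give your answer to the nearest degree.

56°

The strike is S60°E and the section trends S10°W; the acute angle between them is β = 70°.
tan α = tan 58° × sin 70° = 1.6003 × 0.9397 = 1.5038
α = arctan(1.5038) = 56.38°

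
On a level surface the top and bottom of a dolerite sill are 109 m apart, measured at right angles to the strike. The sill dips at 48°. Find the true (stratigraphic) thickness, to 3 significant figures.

81.0 m

True thickness t = w · sin(dip) = 109 × sin 48°
t = 109 × 0.7431 = 81.003 m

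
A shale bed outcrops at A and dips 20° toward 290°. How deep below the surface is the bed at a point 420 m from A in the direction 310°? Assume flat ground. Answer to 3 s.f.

144 m

The hole lies 20° from the dip direction, so the down-dip offset is 420 × cos 20° = 394.67 m.
Depth = down-dip offset × tan(dip) = 394.67 × tan 20° = 394.67 × 0.3640
Depth = 143.65 m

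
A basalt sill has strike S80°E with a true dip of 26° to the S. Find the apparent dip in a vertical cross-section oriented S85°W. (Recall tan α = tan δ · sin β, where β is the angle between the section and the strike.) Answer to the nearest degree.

The section lies 15° from the strike.
tan(apparent dip) = tan 26° · sin 15° = 0.1262
apparent dip = arctan 0.1262 = 7.19°

7°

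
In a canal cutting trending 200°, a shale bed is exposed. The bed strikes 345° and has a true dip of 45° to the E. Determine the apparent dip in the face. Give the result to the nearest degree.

The section lies 35° from the strike.
tan(apparent dip) = tan 45° · sin 35° = 0.5736
apparent dip = arctan 0.5736 = 29.84°

30°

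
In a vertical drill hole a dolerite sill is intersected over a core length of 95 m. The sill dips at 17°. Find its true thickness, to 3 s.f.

90.8 m

True thickness t = h · cos(dip) = 95 × cos 17°
t = 95 × 0.9563 = 90.849 m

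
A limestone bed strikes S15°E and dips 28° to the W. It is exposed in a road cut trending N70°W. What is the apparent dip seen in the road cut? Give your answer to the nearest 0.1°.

Angle between strike (S15°E) and section (N70°W): β = 55°.
tan α = tan 28° × sin 55° = 0.5317 × 0.8192 = 0.4356
apparent dip = arctan 0.4356 = 23.54°

23.5°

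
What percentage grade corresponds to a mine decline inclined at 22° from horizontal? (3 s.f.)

grade % = 100 × tan 22° = 100 × 0.4040

40.4%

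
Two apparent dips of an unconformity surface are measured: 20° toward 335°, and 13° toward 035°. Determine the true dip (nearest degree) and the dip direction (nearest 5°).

Represent each trace as a vector plunging at its apparent dip toward its trend (east-north-up frame): v₁ = (-0.397, 0.852, -0.342), v₂ = (0.559, 0.798, -0.225).
Cross product v₁ × v₂ gives the pole to the plane: n ∝ (-0.081, 0.280, 0.793).
True dip = arccos(n_z / |n|) = arccos(0.9384) = 20.2°.
Dip direction = atan2(-0.081, 0.280) = 344° (azimuth of n's horizontal projection).

true dip 20°, dip direction 345°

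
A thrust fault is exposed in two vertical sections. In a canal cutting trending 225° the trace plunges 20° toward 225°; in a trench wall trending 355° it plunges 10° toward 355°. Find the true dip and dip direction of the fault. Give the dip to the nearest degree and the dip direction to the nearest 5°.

true dip 33°, dip direction 280°

Each apparent-dip line lies in the plane. As unit vectors (x east, y north, z up), v₁ plunges 20°→225° and v₂ plunges 10°→355°.
Cross product v₁ × v₂ gives the pole to the plane: n ∝ (-0.451, 0.086, 0.709).
Dip δ = arctan(|n_h|/n_z) = arctan(0.459/0.709) = 32.9°.
Dip direction = azimuth of (n_x, n_y) = atan2(-0.451, 0.086) = 281°.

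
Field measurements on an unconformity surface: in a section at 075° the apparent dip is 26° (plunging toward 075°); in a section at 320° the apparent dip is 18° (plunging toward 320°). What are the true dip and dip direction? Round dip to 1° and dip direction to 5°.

true dip 37°, dip direction 025°

Each apparent-dip line lies in the plane. As unit vectors (x east, y north, z up), v₁ plunges 26°→075° and v₂ plunges 18°→320°.
Cross product v₁ × v₂ gives the pole to the plane: n ∝ (0.247, 0.536, 0.775).
Dip δ = arctan(|n_h|/n_z) = arctan(0.591/0.775) = 37.3°.
The horizontal component of n points toward azimuth atan2(n_x, n_y) = 25°, the dip direction.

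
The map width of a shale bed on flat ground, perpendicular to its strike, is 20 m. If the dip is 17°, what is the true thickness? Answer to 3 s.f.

5.85 m

True thickness t = w · sin(dip) = 20 × sin 17°
t = 20 × 0.2924 = 5.847 m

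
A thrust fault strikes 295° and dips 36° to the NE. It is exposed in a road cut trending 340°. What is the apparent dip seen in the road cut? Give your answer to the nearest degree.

27°

Angle between strike (295°) and section (340°): β = 45°.
tan(apparent dip) = tan 36° · sin 45° = 0.5137
apparent dip = arctan 0.5137 = 27.19°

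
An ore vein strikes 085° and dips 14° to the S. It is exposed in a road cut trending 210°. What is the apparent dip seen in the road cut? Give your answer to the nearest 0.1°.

Angle between strike (085°) and section (210°): β = 55°.
tan α = tan 14° × sin 55° = 0.2493 × 0.8192 = 0.2042
apparent dip = arctan 0.2042 = 11.54°

11.5°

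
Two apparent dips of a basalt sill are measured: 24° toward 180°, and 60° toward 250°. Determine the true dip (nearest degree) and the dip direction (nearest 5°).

true dip 60°, dip direction 255°

Each apparent-dip line lies in the plane. As unit vectors (x east, y north, z up), v₁ plunges 24°→180° and v₂ plunges 60°→250°.
Cross product v₁ × v₂ gives the pole to the plane: n ∝ (-0.722, -0.191, 0.429).
tan δ = √(n_x²+n_y²)/n_z = 0.746/0.429, so δ = 60.1°.
Dip direction = atan2(-0.722, -0.191) = 255° (azimuth of n's horizontal projection).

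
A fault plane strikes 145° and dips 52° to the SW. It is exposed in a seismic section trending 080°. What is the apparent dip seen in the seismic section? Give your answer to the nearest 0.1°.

49.2°

The strike is 145° and the section trends 080°; the acute angle between them is β = 65°.
tan(apparent dip) = tan 52° · sin 65° = 1.1600
α = arctan(1.1600) = 49.24°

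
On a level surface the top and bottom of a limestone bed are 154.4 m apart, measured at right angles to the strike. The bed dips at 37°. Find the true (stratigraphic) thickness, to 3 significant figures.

True thickness t = w · sin(dip) = 154.4 × sin 37°
t = 154.4 × 0.6018 = 92.920 m

92.9 m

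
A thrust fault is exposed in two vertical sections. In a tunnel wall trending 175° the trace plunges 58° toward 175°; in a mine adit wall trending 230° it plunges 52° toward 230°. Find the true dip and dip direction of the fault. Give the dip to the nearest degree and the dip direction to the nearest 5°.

true dip 59°, dip direction 190°

The two traces are lines in the plane: v₁ = (sin 175°·cos 58°, cos 175°·cos 58°, −sin 58°), v₂ = (sin 230°·cos 52°, cos 230°·cos 52°, −sin 52°).
The plane normal is n = v₁ × v₂ ∝ (-0.080, -0.436, 0.267).
Dip δ = arctan(|n_h|/n_z) = arctan(0.444/0.267) = 58.9°.
The horizontal component of n points toward azimuth atan2(n_x, n_y) = 190°, the dip direction.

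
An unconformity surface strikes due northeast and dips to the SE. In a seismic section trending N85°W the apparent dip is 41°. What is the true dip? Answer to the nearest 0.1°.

The section is 50° from the strike.
tan δ = tan α / sin β = tan 41° / sin 50° = 0.8693 / 0.7660 = 1.1348
δ = arctan(1.1348) = 48.61°

48.6°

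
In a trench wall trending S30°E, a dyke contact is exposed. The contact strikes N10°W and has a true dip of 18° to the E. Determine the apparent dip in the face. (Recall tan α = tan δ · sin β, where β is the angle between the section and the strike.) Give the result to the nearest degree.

Angle between strike (N10°W) and section (S30°E): β = 20°.
tan α = tan 18° × sin 20° = 0.3249 × 0.3420 = 0.1111
apparent dip = arctan 0.1111 = 6.34°

6°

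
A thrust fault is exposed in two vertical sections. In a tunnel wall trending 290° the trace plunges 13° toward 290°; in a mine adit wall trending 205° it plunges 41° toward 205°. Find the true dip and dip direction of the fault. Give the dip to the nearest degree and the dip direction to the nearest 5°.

true dip 41°, dip direction 215°

The two traces are lines in the plane: v₁ = (sin 290°·cos 13°, cos 290°·cos 13°, −sin 13°), v₂ = (sin 205°·cos 41°, cos 205°·cos 41°, −sin 41°).
n = v₁ × v₂ = (-0.373, -0.529, 0.733) (taken with n_z > 0).
Dip δ = arctan(|n_h|/n_z) = arctan(0.647/0.733) = 41.4°.
The horizontal component of n points toward azimuth atan2(n_x, n_y) = 215°, the dip direction.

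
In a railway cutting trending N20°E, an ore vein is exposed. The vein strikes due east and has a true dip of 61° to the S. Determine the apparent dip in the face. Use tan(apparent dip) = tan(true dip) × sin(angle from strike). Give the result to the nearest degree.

59°

The strike is due east and the section trends N20°E; the acute angle between them is β = 70°.
tan α = tan 61° × sin 70° = 1.8040 × 0.9397 = 1.6953
α = arctan(1.6953) = 59.46°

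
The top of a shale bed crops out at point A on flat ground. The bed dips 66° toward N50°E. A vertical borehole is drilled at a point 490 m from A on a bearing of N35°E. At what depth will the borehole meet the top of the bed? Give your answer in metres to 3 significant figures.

The hole lies 15° from the dip direction, so the down-dip offset is 490 × cos 15° = 473.30 m.
Depth = down-dip offset × tan(dip) = 473.30 × tan 66° = 473.30 × 2.2460
Depth = 1063.06 m

1060 m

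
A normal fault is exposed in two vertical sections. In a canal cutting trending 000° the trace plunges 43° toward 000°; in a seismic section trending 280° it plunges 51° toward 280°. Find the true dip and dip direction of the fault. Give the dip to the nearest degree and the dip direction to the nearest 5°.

Each apparent-dip line lies in the plane. As unit vectors (x east, y north, z up), v₁ plunges 43°→000° and v₂ plunges 51°→280°.
n = v₁ × v₂ = (-0.494, 0.423, 0.453) (taken with n_z > 0).
tan δ = √(n_x²+n_y²)/n_z = 0.650/0.453, so δ = 55.1°.
Dip direction = azimuth of (n_x, n_y) = atan2(-0.494, 0.423) = 311°.

true dip 55°, dip direction 310°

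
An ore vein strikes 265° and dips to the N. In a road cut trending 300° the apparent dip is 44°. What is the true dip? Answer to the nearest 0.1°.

β = acute angle between strike 265° and section 300° = 35°.
tan(true dip) = tan 44° / sin 35° = 1.6836
true dip = arctan 1.6836 = 59.29°

59.3°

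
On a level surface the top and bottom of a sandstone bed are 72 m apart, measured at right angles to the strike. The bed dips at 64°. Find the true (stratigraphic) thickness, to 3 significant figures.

True thickness t = w · sin(dip) = 72 × sin 64°
t = 72 × 0.8988 = 64.713 m

64.7 m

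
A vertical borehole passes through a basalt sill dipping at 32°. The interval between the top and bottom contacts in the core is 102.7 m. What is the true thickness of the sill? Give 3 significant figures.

87.1 m

True thickness t = h · cos(dip) = 102.7 × cos 32°
t = 102.7 × 0.8480 = 87.095 m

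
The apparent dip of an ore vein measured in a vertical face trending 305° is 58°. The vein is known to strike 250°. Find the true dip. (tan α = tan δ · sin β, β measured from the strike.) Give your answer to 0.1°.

62.9°

β = acute angle between strike 250° and section 305° = 55°.
tan(true dip) = tan 58° / sin 55° = 1.9536
true dip = arctan 1.9536 = 62.89°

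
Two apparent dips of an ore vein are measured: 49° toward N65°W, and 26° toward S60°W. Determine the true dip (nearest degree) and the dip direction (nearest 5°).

The two traces are lines in the plane: v₁ = (sin 295°·cos 49°, cos 295°·cos 49°, −sin 49°), v₂ = (sin 240°·cos 26°, cos 240°·cos 26°, −sin 26°).
n = v₁ × v₂ = (-0.461, 0.327, 0.483) (taken with n_z > 0).
True dip = arccos(n_z / |n|) = arccos(0.6499) = 49.5°.
The horizontal component of n points toward azimuth atan2(n_x, n_y) = 305°, the dip direction.

true dip 49°, dip direction 305°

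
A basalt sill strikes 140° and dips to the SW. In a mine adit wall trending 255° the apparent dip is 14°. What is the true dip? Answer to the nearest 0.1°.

β = acute angle between strike 140° and section 255° = 65°.
tan δ = tan α / sin β = tan 14° / sin 65° = 0.2493 / 0.9063 = 0.2751
true dip = arctan 0.2751 = 15.38°

15.4°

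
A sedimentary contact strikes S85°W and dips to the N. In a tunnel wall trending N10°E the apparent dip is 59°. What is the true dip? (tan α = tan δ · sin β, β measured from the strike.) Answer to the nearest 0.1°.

59.9°

β = acute angle between strike S85°W and section N10°E = 75°.
tan(true dip) = tan 59° / sin 75° = 1.7230
δ = arctan(1.7230) = 59.87°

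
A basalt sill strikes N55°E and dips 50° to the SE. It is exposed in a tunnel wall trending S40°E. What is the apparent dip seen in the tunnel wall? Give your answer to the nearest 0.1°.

49.9°

Angle between strike (N55°E) and section (S40°E): β = 85°.
tan(apparent dip) = tan 50° · sin 85° = 1.1872
apparent dip = arctan 1.1872 = 49.89°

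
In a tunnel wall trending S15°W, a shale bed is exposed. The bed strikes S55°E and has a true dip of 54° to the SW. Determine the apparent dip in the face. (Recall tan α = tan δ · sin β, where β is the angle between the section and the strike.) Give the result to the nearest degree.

52°

The strike is S55°E and the section trends S15°W; the acute angle between them is β = 70°.
tan α = tan 54° × sin 70° = 1.3764 × 0.9397 = 1.2934
α = arctan(1.2934) = 52.29°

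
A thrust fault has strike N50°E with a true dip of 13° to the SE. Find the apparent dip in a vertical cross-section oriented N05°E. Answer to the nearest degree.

The strike is N50°E and the section trends N05°E; the acute angle between them is β = 45°.
tan α = tan 13° × sin 45° = 0.2309 × 0.7071 = 0.1632
α = arctan(0.1632) = 9.27°

9°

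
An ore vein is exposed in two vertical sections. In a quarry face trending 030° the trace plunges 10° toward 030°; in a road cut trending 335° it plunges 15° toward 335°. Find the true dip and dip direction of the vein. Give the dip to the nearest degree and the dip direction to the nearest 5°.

Each apparent-dip line lies in the plane. As unit vectors (x east, y north, z up), v₁ plunges 10°→030° and v₂ plunges 15°→335°.
n = v₁ × v₂ = (-0.069, 0.198, 0.779) (taken with n_z > 0).
Dip δ = arctan(|n_h|/n_z) = arctan(0.210/0.779) = 15.1°.
Dip direction = atan2(-0.069, 0.198) = 341° (azimuth of n's horizontal projection).

true dip 15°, dip direction 340°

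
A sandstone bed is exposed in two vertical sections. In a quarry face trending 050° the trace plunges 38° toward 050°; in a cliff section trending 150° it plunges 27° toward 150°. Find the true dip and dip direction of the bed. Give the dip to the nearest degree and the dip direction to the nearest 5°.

true dip 46°, dip direction 090°

Each apparent-dip line lies in the plane. As unit vectors (x east, y north, z up), v₁ plunges 38°→050° and v₂ plunges 27°→150°.
Cross product v₁ × v₂ gives the pole to the plane: n ∝ (0.705, 0.000, 0.691).
tan δ = √(n_x²+n_y²)/n_z = 0.705/0.691, so δ = 45.6°.
The horizontal component of n points toward azimuth atan2(n_x, n_y) = 90°, the dip direction.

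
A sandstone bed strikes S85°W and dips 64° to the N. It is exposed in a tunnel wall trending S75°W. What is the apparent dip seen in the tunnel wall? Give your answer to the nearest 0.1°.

The strike is S85°W and the section trends S75°W; the acute angle between them is β = 10°.
tan α = tan 64° × sin 10° = 2.0503 × 0.1736 = 0.3560
α = arctan(0.3560) = 19.60°

19.6°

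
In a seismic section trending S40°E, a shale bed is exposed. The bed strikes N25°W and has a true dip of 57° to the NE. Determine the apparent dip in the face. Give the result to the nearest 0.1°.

21.7°

The strike is N25°W and the section trends S40°E; the acute angle between them is β = 15°.
tan α = tan 57° × sin 15° = 1.5399 × 0.2588 = 0.3985
apparent dip = arctan 0.3985 = 21.73°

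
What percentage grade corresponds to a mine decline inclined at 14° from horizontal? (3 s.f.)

grade % = 100 × tan 14° = 100 × 0.2493

24.9%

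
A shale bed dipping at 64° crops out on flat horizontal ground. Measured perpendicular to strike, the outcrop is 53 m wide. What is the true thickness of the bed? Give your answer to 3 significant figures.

47.6 m

True thickness t = w · sin(dip) = 53 × sin 64°
t = 53 × 0.8988 = 47.636 m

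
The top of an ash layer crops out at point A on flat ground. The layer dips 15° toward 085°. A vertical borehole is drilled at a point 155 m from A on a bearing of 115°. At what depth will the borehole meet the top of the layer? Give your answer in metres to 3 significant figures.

36.0 m

The hole lies 30° from the dip direction, so the down-dip offset is 155 × cos 30° = 134.23 m.
Depth = down-dip offset × tan(dip) = 134.23 × tan 15° = 134.23 × 0.2679
Depth = 35.97 m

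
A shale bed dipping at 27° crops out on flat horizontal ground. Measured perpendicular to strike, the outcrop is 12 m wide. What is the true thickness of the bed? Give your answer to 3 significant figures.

5.45 m

True thickness t = w · sin(dip) = 12 × sin 27°
t = 12 × 0.4540 = 5.448 m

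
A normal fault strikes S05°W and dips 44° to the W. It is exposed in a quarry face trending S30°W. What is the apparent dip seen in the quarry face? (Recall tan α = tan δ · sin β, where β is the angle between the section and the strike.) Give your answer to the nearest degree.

22°

Angle between strike (S05°W) and section (S30°W): β = 25°.
tan α = tan 44° × sin 25° = 0.9657 × 0.4226 = 0.4081
apparent dip = arctan 0.4081 = 22.20°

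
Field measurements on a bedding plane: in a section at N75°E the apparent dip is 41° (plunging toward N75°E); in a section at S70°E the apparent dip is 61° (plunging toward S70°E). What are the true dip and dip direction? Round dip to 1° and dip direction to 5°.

true dip 64°, dip direction 140°

Represent each trace as a vector plunging at its apparent dip toward its trend (east-north-up frame): v₁ = (0.729, 0.195, -0.656), v₂ = (0.456, -0.166, -0.875).
n = v₁ × v₂ = (0.280, -0.339, 0.210) (taken with n_z > 0).
Dip δ = arctan(|n_h|/n_z) = arctan(0.439/0.210) = 64.5°.
Dip direction = atan2(0.280, -0.339) = 140° (azimuth of n's horizontal projection).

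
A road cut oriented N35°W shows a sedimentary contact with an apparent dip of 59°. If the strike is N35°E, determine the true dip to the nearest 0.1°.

β = acute angle between strike N35°E and section N35°W = 70°.
tan(true dip) = tan 59° / sin 70° = 1.7711
true dip = arctan 1.7711 = 60.55°

60.5°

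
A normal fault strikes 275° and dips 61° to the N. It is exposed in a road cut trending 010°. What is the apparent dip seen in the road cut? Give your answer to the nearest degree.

61°

Angle between strike (275°) and section (010°): β = 85°.
tan(apparent dip) = tan 61° · sin 85° = 1.7972
apparent dip = arctan 1.7972 = 60.91°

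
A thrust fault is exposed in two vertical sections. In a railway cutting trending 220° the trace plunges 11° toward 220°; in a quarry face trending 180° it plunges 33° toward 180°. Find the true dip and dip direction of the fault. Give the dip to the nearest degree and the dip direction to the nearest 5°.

true dip 39°, dip direction 145°

Represent each trace as a vector plunging at its apparent dip toward its trend (east-north-up frame): v₁ = (-0.631, -0.752, -0.191), v₂ = (0.000, -0.839, -0.545).
The plane normal is n = v₁ × v₂ ∝ (0.250, -0.344, 0.529).
Dip δ = arctan(|n_h|/n_z) = arctan(0.425/0.529) = 38.7°.
The horizontal component of n points toward azimuth atan2(n_x, n_y) = 144°, the dip direction.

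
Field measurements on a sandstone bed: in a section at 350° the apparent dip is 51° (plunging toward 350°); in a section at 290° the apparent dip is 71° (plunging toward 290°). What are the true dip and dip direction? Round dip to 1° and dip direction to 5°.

Each apparent-dip line lies in the plane. As unit vectors (x east, y north, z up), v₁ plunges 51°→350° and v₂ plunges 71°→290°.
n = v₁ × v₂ = (-0.499, 0.134, 0.177) (taken with n_z > 0).
Dip δ = arctan(|n_h|/n_z) = arctan(0.517/0.177) = 71.1°.
Dip direction = azimuth of (n_x, n_y) = atan2(-0.499, 0.134) = 285°.

true dip 71°, dip direction 285°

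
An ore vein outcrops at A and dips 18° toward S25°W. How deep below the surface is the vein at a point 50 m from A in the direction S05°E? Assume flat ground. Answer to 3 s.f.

The hole lies 30° from the dip direction, so the down-dip offset is 50 × cos 30° = 43.30 m.
Depth = down-dip offset × tan(dip) = 43.30 × tan 18° = 43.30 × 0.3249
Depth = 14.07 m

14.1 m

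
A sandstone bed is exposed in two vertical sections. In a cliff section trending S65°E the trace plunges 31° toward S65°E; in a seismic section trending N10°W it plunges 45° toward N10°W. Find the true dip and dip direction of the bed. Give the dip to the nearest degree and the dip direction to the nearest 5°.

true dip 60°, dip direction 045°

Each apparent-dip line lies in the plane. As unit vectors (x east, y north, z up), v₁ plunges 31°→S65°E and v₂ plunges 45°→N10°W.
The plane normal is n = v₁ × v₂ ∝ (0.615, 0.613, 0.496).
True dip = arccos(n_z / |n|) = arccos(0.4966) = 60.2°.
Dip direction = atan2(0.615, 0.613) = 45° (azimuth of n's horizontal projection).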